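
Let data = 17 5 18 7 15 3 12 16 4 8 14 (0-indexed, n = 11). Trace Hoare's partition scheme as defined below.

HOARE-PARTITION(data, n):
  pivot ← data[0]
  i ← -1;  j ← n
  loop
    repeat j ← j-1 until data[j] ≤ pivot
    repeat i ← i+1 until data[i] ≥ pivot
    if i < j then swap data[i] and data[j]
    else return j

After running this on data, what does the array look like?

pivot=17
j stops at 10 (14), i stops at 0 (17); swap ⇒ 14 5 18 7 15 3 12 16 4 8 17
j stops at 9 (8), i stops at 2 (18); swap ⇒ 14 5 8 7 15 3 12 16 4 18 17
j stops at 8, i stops at 9; i≥j ⇒ return 8. data=14 5 8 7 15 3 12 16 4 18 17

14 5 8 7 15 3 12 16 4 18 17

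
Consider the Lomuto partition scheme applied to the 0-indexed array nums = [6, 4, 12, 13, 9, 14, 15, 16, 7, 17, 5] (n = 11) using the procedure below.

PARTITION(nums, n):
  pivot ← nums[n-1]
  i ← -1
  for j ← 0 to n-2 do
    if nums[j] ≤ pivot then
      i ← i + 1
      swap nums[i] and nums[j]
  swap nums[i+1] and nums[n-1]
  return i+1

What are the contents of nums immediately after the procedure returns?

pivot=5, i=-1
j=0: 6>5, skip
j=1: 4≤5, i=0, swap(0,1) ⇒ [4, 6, 12, 13, 9, 14, 15, 16, 7, 17, 5]
j=2: 12>5, skip
j=3: 13>5, skip
j=4: 9>5, skip
j=5: 14>5, skip
j=6: 15>5, skip
j=7: 16>5, skip
j=8: 7>5, skip
j=9: 17>5, skip
swap(1,10) ⇒ [4, 5, 12, 13, 9, 14, 15, 16, 7, 17, 6]; return 1

[4, 5, 12, 13, 9, 14, 15, 16, 7, 17, 6]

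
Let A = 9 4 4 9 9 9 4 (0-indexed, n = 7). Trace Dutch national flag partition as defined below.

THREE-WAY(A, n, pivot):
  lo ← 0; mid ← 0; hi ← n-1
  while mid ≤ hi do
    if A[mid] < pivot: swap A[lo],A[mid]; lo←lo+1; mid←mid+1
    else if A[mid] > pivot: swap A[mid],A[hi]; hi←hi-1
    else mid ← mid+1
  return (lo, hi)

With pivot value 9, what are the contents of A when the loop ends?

4 4 4 9 9 9 9

lo=0 mid=0 hi=6
9=9: mid=1
4<9: swap(0,1), lo=1 mid=2 ⇒ 4 9 4 9 9 9 4
4<9: swap(1,2), lo=2 mid=3 ⇒ 4 4 9 9 9 9 4
9=9: mid=4
9=9: mid=5
9=9: mid=6
4<9: swap(2,6), lo=3 mid=7 ⇒ 4 4 4 9 9 9 9
done. lo=3 hi=6; A=4 4 4 9 9 9 9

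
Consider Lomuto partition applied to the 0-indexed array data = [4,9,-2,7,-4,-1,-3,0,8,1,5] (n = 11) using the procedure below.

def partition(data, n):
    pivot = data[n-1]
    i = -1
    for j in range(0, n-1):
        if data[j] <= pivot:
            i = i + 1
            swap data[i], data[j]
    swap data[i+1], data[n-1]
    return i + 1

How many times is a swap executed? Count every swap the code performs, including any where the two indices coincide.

pivot = data[10] = 5; i = -1
j=0: data[0]=4 ≤ 5 → i=0, swap data[0],data[0] (no change) → [4,9,-2,7,-4,-1,-3,0,8,1,5]
j=1: data[1]=9 > 5 → no swap
j=2: data[2]=-2 ≤ 5 → i=1, swap data[1],data[2] → [4,-2,9,7,-4,-1,-3,0,8,1,5]
j=3: data[3]=7 > 5 → no swap
j=4: data[4]=-4 ≤ 5 → i=2, swap data[2],data[4] → [4,-2,-4,7,9,-1,-3,0,8,1,5]
j=5: data[5]=-1 ≤ 5 → i=3, swap data[3],data[5] → [4,-2,-4,-1,9,7,-3,0,8,1,5]
j=6: data[6]=-3 ≤ 5 → i=4, swap data[4],data[6] → [4,-2,-4,-1,-3,7,9,0,8,1,5]
j=7: data[7]=0 ≤ 5 → i=5, swap data[5],data[7] → [4,-2,-4,-1,-3,0,9,7,8,1,5]
j=8: data[8]=8 > 5 → no swap
j=9: data[9]=1 ≤ 5 → i=6, swap data[6],data[9] → [4,-2,-4,-1,-3,0,1,7,8,9,5]
final swap data[7],data[10] → [4,-2,-4,-1,-3,0,1,5,8,9,7]; return 7

8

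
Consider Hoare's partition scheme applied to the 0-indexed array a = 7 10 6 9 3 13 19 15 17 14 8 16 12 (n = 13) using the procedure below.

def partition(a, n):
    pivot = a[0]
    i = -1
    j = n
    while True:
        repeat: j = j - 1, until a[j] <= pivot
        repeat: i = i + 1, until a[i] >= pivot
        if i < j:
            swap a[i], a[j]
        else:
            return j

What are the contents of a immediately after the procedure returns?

3 6 10 9 7 13 19 15 17 14 8 16 12

pivot = a[0] = 7; i = -1, j = 13
j→4 (a[4]=3≤7), i→0 (a[0]=7≥7); i<j, swap → 3 10 6 9 7 13 19 15 17 14 8 16 12
j→2 (a[2]=6≤7), i→1 (a[1]=10≥7); i<j, swap → 3 6 10 9 7 13 19 15 17 14 8 16 12
j→1, i→2; i≥j, return j=1. a = 3 6 10 9 7 13 19 15 17 14 8 16 12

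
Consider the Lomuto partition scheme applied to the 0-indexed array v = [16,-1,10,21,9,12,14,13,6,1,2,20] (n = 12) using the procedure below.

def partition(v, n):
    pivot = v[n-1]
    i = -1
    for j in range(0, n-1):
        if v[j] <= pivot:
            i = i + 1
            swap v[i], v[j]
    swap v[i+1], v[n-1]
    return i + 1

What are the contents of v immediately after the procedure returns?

[16,-1,10,9,12,14,13,6,1,2,20,21]

pivot = v[11] = 20; i = -1
j=0: v[0]=16 ≤ 20 → i=0, swap v[0],v[0] (no change) → [16,-1,10,21,9,12,14,13,6,1,2,20]
j=1: v[1]=-1 ≤ 20 → i=1, swap v[1],v[1] (no change) → [16,-1,10,21,9,12,14,13,6,1,2,20]
j=2: v[2]=10 ≤ 20 → i=2, swap v[2],v[2] (no change) → [16,-1,10,21,9,12,14,13,6,1,2,20]
j=3: v[3]=21 > 20 → no swap
j=4: v[4]=9 ≤ 20 → i=3, swap v[3],v[4] → [16,-1,10,9,21,12,14,13,6,1,2,20]
j=5: v[5]=12 ≤ 20 → i=4, swap v[4],v[5] → [16,-1,10,9,12,21,14,13,6,1,2,20]
j=6: v[6]=14 ≤ 20 → i=5, swap v[5],v[6] → [16,-1,10,9,12,14,21,13,6,1,2,20]
j=7: v[7]=13 ≤ 20 → i=6, swap v[6],v[7] → [16,-1,10,9,12,14,13,21,6,1,2,20]
j=8: v[8]=6 ≤ 20 → i=7, swap v[7],v[8] → [16,-1,10,9,12,14,13,6,21,1,2,20]
j=9: v[9]=1 ≤ 20 → i=8, swap v[8],v[9] → [16,-1,10,9,12,14,13,6,1,21,2,20]
j=10: v[10]=2 ≤ 20 → i=9, swap v[9],v[10] → [16,-1,10,9,12,14,13,6,1,2,21,20]
final swap v[10],v[11] → [16,-1,10,9,12,14,13,6,1,2,20,21]; return 10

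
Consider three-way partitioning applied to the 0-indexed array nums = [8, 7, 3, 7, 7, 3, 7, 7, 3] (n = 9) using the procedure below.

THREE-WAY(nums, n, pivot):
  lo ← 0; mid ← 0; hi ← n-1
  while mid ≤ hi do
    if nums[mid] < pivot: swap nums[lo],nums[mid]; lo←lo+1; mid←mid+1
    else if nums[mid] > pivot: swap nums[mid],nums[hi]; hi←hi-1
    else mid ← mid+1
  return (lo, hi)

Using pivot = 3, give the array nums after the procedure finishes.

pivot = 3; lo=0, mid=0, hi=8
nums[mid]=8>3: swap nums[0],nums[8]; hi=7 → [3, 7, 3, 7, 7, 3, 7, 7, 8]
nums[mid]=3=3: mid=1
nums[mid]=7>3: swap nums[1],nums[7]; hi=6 → [3, 7, 3, 7, 7, 3, 7, 7, 8]
nums[mid]=7>3: swap nums[1],nums[6]; hi=5 → [3, 7, 3, 7, 7, 3, 7, 7, 8]
nums[mid]=7>3: swap nums[1],nums[5]; hi=4 → [3, 3, 3, 7, 7, 7, 7, 7, 8]
nums[mid]=3=3: mid=2
nums[mid]=3=3: mid=3
nums[mid]=7>3: swap nums[3],nums[4]; hi=3 → [3, 3, 3, 7, 7, 7, 7, 7, 8]
nums[mid]=7>3: swap nums[3],nums[3]; hi=2 → [3, 3, 3, 7, 7, 7, 7, 7, 8]
end: lo=0, hi=2; nums = [3, 3, 3, 7, 7, 7, 7, 7, 8]

[3, 3, 3, 7, 7, 7, 7, 7, 8]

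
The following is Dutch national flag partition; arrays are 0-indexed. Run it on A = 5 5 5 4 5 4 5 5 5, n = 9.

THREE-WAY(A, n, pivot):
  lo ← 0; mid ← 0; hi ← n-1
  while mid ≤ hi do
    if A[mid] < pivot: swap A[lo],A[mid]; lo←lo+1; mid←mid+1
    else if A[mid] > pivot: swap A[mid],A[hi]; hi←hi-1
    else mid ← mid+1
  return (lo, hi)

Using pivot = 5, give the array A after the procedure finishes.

pivot = 5; lo=0, mid=0, hi=8
A[mid]=5=5: mid=1
A[mid]=5=5: mid=2
A[mid]=5=5: mid=3
A[mid]=4<5: swap A[0],A[3]; lo=1,mid=4 → 4 5 5 5 5 4 5 5 5
A[mid]=5=5: mid=5
A[mid]=4<5: swap A[1],A[5]; lo=2,mid=6 → 4 4 5 5 5 5 5 5 5
A[mid]=5=5: mid=7
A[mid]=5=5: mid=8
A[mid]=5=5: mid=9
end: lo=2, hi=8; A = 4 4 5 5 5 5 5 5 5

4 4 5 5 5 5 5 5 5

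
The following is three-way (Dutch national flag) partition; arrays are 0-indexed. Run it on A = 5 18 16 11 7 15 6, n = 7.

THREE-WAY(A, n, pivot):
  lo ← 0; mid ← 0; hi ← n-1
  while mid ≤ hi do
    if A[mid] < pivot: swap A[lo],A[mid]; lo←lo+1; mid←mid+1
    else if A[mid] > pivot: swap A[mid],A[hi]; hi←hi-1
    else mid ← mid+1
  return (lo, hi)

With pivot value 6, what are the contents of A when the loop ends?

lo=0 mid=0 hi=6
5<6: swap(0,0), lo=1 mid=1 ⇒ 5 18 16 11 7 15 6
18>6: swap(1,6), hi=5 ⇒ 5 6 16 11 7 15 18
6=6: mid=2
16>6: swap(2,5), hi=4 ⇒ 5 6 15 11 7 16 18
15>6: swap(2,4), hi=3 ⇒ 5 6 7 11 15 16 18
7>6: swap(2,3), hi=2 ⇒ 5 6 11 7 15 16 18
11>6: swap(2,2), hi=1 ⇒ 5 6 11 7 15 16 18
done. lo=1 hi=1; A=5 6 11 7 15 16 18

5 6 11 7 15 16 18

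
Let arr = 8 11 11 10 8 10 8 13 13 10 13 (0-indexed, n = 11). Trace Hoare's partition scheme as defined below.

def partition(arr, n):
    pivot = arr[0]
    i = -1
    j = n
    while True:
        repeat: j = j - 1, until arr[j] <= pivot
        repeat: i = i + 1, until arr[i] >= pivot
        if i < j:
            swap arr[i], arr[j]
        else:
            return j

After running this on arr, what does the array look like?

8 8 11 10 11 10 8 13 13 10 13

pivot=8
j stops at 6 (8), i stops at 0 (8); swap ⇒ 8 11 11 10 8 10 8 13 13 10 13
j stops at 4 (8), i stops at 1 (11); swap ⇒ 8 8 11 10 11 10 8 13 13 10 13
j stops at 1, i stops at 2; i≥j ⇒ return 1. arr=8 8 11 10 11 10 8 13 13 10 13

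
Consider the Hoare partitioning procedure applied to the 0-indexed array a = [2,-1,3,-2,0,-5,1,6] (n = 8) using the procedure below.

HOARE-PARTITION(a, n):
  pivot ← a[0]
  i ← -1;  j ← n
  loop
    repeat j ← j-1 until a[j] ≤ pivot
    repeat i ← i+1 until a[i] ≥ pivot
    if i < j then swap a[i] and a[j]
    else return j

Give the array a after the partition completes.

[1,-1,-5,-2,0,3,2,6]

pivot = a[0] = 2; i = -1, j = 8
j→6 (a[6]=1≤2), i→0 (a[0]=2≥2); i<j, swap → [1,-1,3,-2,0,-5,2,6]
j→5 (a[5]=-5≤2), i→2 (a[2]=3≥2); i<j, swap → [1,-1,-5,-2,0,3,2,6]
j→4, i→5; i≥j, return j=4. a = [1,-1,-5,-2,0,3,2,6]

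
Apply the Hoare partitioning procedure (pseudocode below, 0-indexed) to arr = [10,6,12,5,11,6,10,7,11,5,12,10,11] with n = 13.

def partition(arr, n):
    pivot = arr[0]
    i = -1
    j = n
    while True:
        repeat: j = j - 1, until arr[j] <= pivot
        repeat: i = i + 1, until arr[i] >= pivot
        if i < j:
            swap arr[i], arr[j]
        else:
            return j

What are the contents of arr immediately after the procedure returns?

pivot=10
j stops at 11 (10), i stops at 0 (10); swap ⇒ [10,6,12,5,11,6,10,7,11,5,12,10,11]
j stops at 9 (5), i stops at 2 (12); swap ⇒ [10,6,5,5,11,6,10,7,11,12,12,10,11]
j stops at 7 (7), i stops at 4 (11); swap ⇒ [10,6,5,5,7,6,10,11,11,12,12,10,11]
j stops at 6, i stops at 6; i≥j ⇒ return 6. arr=[10,6,5,5,7,6,10,11,11,12,12,10,11]

[10,6,5,5,7,6,10,11,11,12,12,10,11]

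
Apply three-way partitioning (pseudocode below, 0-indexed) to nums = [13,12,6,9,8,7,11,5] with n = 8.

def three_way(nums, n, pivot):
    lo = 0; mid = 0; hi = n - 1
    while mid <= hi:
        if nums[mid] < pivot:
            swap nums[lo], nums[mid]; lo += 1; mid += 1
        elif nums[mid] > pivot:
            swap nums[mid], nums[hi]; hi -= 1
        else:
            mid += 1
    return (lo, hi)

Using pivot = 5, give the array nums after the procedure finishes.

[5,6,9,8,7,11,12,13]

lo=0 mid=0 hi=7
13>5: swap(0,7), hi=6 ⇒ [5,12,6,9,8,7,11,13]
5=5: mid=1
12>5: swap(1,6), hi=5 ⇒ [5,11,6,9,8,7,12,13]
11>5: swap(1,5), hi=4 ⇒ [5,7,6,9,8,11,12,13]
7>5: swap(1,4), hi=3 ⇒ [5,8,6,9,7,11,12,13]
8>5: swap(1,3), hi=2 ⇒ [5,9,6,8,7,11,12,13]
9>5: swap(1,2), hi=1 ⇒ [5,6,9,8,7,11,12,13]
6>5: swap(1,1), hi=0 ⇒ [5,6,9,8,7,11,12,13]
done. lo=0 hi=0; nums=[5,6,9,8,7,11,12,13]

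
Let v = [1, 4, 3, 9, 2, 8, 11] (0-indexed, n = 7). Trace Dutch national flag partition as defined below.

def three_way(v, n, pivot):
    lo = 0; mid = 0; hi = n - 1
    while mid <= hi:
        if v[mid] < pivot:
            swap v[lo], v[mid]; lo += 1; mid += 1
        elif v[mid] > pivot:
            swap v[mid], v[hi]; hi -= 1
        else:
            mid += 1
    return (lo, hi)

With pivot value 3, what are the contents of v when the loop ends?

[1, 2, 3, 9, 8, 11, 4]

lo=0 mid=0 hi=6
1<3: swap(0,0), lo=1 mid=1 ⇒ [1, 4, 3, 9, 2, 8, 11]
4>3: swap(1,6), hi=5 ⇒ [1, 11, 3, 9, 2, 8, 4]
11>3: swap(1,5), hi=4 ⇒ [1, 8, 3, 9, 2, 11, 4]
8>3: swap(1,4), hi=3 ⇒ [1, 2, 3, 9, 8, 11, 4]
2<3: swap(1,1), lo=2 mid=2 ⇒ [1, 2, 3, 9, 8, 11, 4]
3=3: mid=3
9>3: swap(3,3), hi=2 ⇒ [1, 2, 3, 9, 8, 11, 4]
done. lo=2 hi=2; v=[1, 2, 3, 9, 8, 11, 4]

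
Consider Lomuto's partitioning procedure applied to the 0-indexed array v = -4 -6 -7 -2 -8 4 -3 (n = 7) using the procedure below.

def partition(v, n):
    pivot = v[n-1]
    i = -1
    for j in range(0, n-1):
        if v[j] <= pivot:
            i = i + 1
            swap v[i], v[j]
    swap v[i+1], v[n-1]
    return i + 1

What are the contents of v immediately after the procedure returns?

pivot = v[6] = -3; i = -1
j=0: v[0]=-4 ≤ -3 → i=0, swap v[0],v[0] (no change) → -4 -6 -7 -2 -8 4 -3
j=1: v[1]=-6 ≤ -3 → i=1, swap v[1],v[1] (no change) → -4 -6 -7 -2 -8 4 -3
j=2: v[2]=-7 ≤ -3 → i=2, swap v[2],v[2] (no change) → -4 -6 -7 -2 -8 4 -3
j=3: v[3]=-2 > -3 → no swap
j=4: v[4]=-8 ≤ -3 → i=3, swap v[3],v[4] → -4 -6 -7 -8 -2 4 -3
j=5: v[5]=4 > -3 → no swap
final swap v[4],v[6] → -4 -6 -7 -8 -3 4 -2; return 4

-4 -6 -7 -8 -3 4 -2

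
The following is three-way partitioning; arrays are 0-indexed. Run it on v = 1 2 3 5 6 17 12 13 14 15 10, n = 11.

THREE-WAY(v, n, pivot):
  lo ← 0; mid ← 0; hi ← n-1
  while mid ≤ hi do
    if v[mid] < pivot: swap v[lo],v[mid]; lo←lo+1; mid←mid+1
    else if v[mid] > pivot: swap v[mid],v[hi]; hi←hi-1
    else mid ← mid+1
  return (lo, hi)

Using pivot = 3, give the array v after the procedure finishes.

pivot = 3; lo=0, mid=0, hi=10
v[mid]=1<3: swap v[0],v[0]; lo=1,mid=1 → 1 2 3 5 6 17 12 13 14 15 10
v[mid]=2<3: swap v[1],v[1]; lo=2,mid=2 → 1 2 3 5 6 17 12 13 14 15 10
v[mid]=3=3: mid=3
v[mid]=5>3: swap v[3],v[10]; hi=9 → 1 2 3 10 6 17 12 13 14 15 5
v[mid]=10>3: swap v[3],v[9]; hi=8 → 1 2 3 15 6 17 12 13 14 10 5
v[mid]=15>3: swap v[3],v[8]; hi=7 → 1 2 3 14 6 17 12 13 15 10 5
v[mid]=14>3: swap v[3],v[7]; hi=6 → 1 2 3 13 6 17 12 14 15 10 5
v[mid]=13>3: swap v[3],v[6]; hi=5 → 1 2 3 12 6 17 13 14 15 10 5
v[mid]=12>3: swap v[3],v[5]; hi=4 → 1 2 3 17 6 12 13 14 15 10 5
v[mid]=17>3: swap v[3],v[4]; hi=3 → 1 2 3 6 17 12 13 14 15 10 5
v[mid]=6>3: swap v[3],v[3]; hi=2 → 1 2 3 6 17 12 13 14 15 10 5
end: lo=2, hi=2; v = 1 2 3 6 17 12 13 14 15 10 5

1 2 3 6 17 12 13 14 15 10 5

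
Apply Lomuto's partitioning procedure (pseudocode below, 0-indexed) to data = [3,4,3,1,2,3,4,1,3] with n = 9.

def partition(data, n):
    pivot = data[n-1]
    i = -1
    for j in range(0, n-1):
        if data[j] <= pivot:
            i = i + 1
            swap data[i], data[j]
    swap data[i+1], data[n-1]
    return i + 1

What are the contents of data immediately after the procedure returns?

pivot = data[8] = 3; i = -1
j=0: data[0]=3 ≤ 3 → i=0, swap data[0],data[0] (no change) → [3,4,3,1,2,3,4,1,3]
j=1: data[1]=4 > 3 → no swap
j=2: data[2]=3 ≤ 3 → i=1, swap data[1],data[2] → [3,3,4,1,2,3,4,1,3]
j=3: data[3]=1 ≤ 3 → i=2, swap data[2],data[3] → [3,3,1,4,2,3,4,1,3]
j=4: data[4]=2 ≤ 3 → i=3, swap data[3],data[4] → [3,3,1,2,4,3,4,1,3]
j=5: data[5]=3 ≤ 3 → i=4, swap data[4],data[5] → [3,3,1,2,3,4,4,1,3]
j=6: data[6]=4 > 3 → no swap
j=7: data[7]=1 ≤ 3 → i=5, swap data[5],data[7] → [3,3,1,2,3,1,4,4,3]
final swap data[6],data[8] → [3,3,1,2,3,1,3,4,4]; return 6

[3,3,1,2,3,1,3,4,4]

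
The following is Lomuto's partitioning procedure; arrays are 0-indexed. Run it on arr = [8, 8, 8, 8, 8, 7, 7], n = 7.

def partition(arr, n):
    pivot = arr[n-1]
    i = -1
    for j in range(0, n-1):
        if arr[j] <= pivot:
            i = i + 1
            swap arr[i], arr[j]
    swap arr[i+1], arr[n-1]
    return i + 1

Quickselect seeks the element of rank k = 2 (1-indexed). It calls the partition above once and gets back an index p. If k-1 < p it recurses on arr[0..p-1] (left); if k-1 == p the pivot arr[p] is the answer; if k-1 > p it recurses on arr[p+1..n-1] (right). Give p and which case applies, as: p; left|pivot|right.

1; pivot

pivot=7, i=-1
j=0: 8>7, skip
j=1: 8>7, skip
j=2: 8>7, skip
j=3: 8>7, skip
j=4: 8>7, skip
j=5: 7≤7, i=0, swap(0,5) ⇒ [7, 8, 8, 8, 8, 8, 7]
swap(1,6) ⇒ [7, 7, 8, 8, 8, 8, 8]; return 1
p = 1; k-1 = 1 == 1 ⇒ pivot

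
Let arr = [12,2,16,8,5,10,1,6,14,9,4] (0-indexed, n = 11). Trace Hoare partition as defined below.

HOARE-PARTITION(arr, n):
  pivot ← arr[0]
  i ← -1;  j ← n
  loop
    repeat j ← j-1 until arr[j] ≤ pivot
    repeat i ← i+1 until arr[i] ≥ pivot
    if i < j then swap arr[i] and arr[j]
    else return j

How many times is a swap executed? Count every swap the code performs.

pivot = arr[0] = 12; i = -1, j = 11
j→10 (arr[10]=4≤12), i→0 (arr[0]=12≥12); i<j, swap → [4,2,16,8,5,10,1,6,14,9,12]
j→9 (arr[9]=9≤12), i→2 (arr[2]=16≥12); i<j, swap → [4,2,9,8,5,10,1,6,14,16,12]
j→7, i→8; i≥j, return j=7. arr = [4,2,9,8,5,10,1,6,14,16,12]

2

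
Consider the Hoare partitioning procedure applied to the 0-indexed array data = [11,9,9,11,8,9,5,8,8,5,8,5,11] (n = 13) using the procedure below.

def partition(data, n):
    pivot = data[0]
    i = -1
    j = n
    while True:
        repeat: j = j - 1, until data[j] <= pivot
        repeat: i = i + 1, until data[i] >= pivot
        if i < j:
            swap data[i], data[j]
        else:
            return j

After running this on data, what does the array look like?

[11,9,9,5,8,9,5,8,8,5,8,11,11]

pivot=11
j stops at 12 (11), i stops at 0 (11); swap ⇒ [11,9,9,11,8,9,5,8,8,5,8,5,11]
j stops at 11 (5), i stops at 3 (11); swap ⇒ [11,9,9,5,8,9,5,8,8,5,8,11,11]
j stops at 10, i stops at 11; i≥j ⇒ return 10. data=[11,9,9,5,8,9,5,8,8,5,8,11,11]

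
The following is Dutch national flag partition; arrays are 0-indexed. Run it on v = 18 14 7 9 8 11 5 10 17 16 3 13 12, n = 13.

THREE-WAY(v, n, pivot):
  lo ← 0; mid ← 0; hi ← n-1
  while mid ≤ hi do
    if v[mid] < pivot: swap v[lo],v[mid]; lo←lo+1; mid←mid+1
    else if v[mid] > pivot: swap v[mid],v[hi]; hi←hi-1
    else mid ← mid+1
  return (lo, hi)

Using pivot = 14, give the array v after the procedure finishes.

pivot = 14; lo=0, mid=0, hi=12
v[mid]=18>14: swap v[0],v[12]; hi=11 → 12 14 7 9 8 11 5 10 17 16 3 13 18
v[mid]=12<14: swap v[0],v[0]; lo=1,mid=1 → 12 14 7 9 8 11 5 10 17 16 3 13 18
v[mid]=14=14: mid=2
v[mid]=7<14: swap v[1],v[2]; lo=2,mid=3 → 12 7 14 9 8 11 5 10 17 16 3 13 18
v[mid]=9<14: swap v[2],v[3]; lo=3,mid=4 → 12 7 9 14 8 11 5 10 17 16 3 13 18
v[mid]=8<14: swap v[3],v[4]; lo=4,mid=5 → 12 7 9 8 14 11 5 10 17 16 3 13 18
v[mid]=11<14: swap v[4],v[5]; lo=5,mid=6 → 12 7 9 8 11 14 5 10 17 16 3 13 18
v[mid]=5<14: swap v[5],v[6]; lo=6,mid=7 → 12 7 9 8 11 5 14 10 17 16 3 13 18
v[mid]=10<14: swap v[6],v[7]; lo=7,mid=8 → 12 7 9 8 11 5 10 14 17 16 3 13 18
v[mid]=17>14: swap v[8],v[11]; hi=10 → 12 7 9 8 11 5 10 14 13 16 3 17 18
v[mid]=13<14: swap v[7],v[8]; lo=8,mid=9 → 12 7 9 8 11 5 10 13 14 16 3 17 18
v[mid]=16>14: swap v[9],v[10]; hi=9 → 12 7 9 8 11 5 10 13 14 3 16 17 18
v[mid]=3<14: swap v[8],v[9]; lo=9,mid=10 → 12 7 9 8 11 5 10 13 3 14 16 17 18
end: lo=9, hi=9; v = 12 7 9 8 11 5 10 13 3 14 16 17 18

12 7 9 8 11 5 10 13 3 14 16 17 18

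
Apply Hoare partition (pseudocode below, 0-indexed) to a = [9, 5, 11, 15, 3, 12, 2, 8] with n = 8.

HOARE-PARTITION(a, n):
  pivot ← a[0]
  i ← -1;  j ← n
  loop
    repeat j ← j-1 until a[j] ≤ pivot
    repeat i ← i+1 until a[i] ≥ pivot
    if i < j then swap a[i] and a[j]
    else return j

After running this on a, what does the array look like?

pivot=9
j stops at 7 (8), i stops at 0 (9); swap ⇒ [8, 5, 11, 15, 3, 12, 2, 9]
j stops at 6 (2), i stops at 2 (11); swap ⇒ [8, 5, 2, 15, 3, 12, 11, 9]
j stops at 4 (3), i stops at 3 (15); swap ⇒ [8, 5, 2, 3, 15, 12, 11, 9]
j stops at 3, i stops at 4; i≥j ⇒ return 3. a=[8, 5, 2, 3, 15, 12, 11, 9]

[8, 5, 2, 3, 15, 12, 11, 9]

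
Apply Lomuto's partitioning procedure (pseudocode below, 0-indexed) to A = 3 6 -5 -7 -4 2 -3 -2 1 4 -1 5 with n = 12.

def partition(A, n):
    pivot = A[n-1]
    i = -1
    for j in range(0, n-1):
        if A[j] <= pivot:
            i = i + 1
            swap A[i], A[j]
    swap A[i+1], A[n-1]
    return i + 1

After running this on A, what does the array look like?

3 -5 -7 -4 2 -3 -2 1 4 -1 5 6

pivot=5, i=-1
j=0: 3≤5, i=0, swap(0,0) ⇒ 3 6 -5 -7 -4 2 -3 -2 1 4 -1 5
j=1: 6>5, skip
j=2: -5≤5, i=1, swap(1,2) ⇒ 3 -5 6 -7 -4 2 -3 -2 1 4 -1 5
j=3: -7≤5, i=2, swap(2,3) ⇒ 3 -5 -7 6 -4 2 -3 -2 1 4 -1 5
j=4: -4≤5, i=3, swap(3,4) ⇒ 3 -5 -7 -4 6 2 -3 -2 1 4 -1 5
j=5: 2≤5, i=4, swap(4,5) ⇒ 3 -5 -7 -4 2 6 -3 -2 1 4 -1 5
j=6: -3≤5, i=5, swap(5,6) ⇒ 3 -5 -7 -4 2 -3 6 -2 1 4 -1 5
j=7: -2≤5, i=6, swap(6,7) ⇒ 3 -5 -7 -4 2 -3 -2 6 1 4 -1 5
j=8: 1≤5, i=7, swap(7,8) ⇒ 3 -5 -7 -4 2 -3 -2 1 6 4 -1 5
j=9: 4≤5, i=8, swap(8,9) ⇒ 3 -5 -7 -4 2 -3 -2 1 4 6 -1 5
j=10: -1≤5, i=9, swap(9,10) ⇒ 3 -5 -7 -4 2 -3 -2 1 4 -1 6 5
swap(10,11) ⇒ 3 -5 -7 -4 2 -3 -2 1 4 -1 5 6; return 10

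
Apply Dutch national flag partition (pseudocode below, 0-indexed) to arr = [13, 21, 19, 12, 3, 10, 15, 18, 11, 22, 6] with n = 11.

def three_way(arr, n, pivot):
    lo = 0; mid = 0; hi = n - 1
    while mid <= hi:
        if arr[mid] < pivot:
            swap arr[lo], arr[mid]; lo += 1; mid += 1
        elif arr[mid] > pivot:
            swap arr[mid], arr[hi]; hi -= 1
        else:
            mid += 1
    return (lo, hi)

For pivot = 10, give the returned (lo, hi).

(2, 2)

lo=0 mid=0 hi=10
13>10: swap(0,10), hi=9 ⇒ [6, 21, 19, 12, 3, 10, 15, 18, 11, 22, 13]
6<10: swap(0,0), lo=1 mid=1 ⇒ [6, 21, 19, 12, 3, 10, 15, 18, 11, 22, 13]
21>10: swap(1,9), hi=8 ⇒ [6, 22, 19, 12, 3, 10, 15, 18, 11, 21, 13]
22>10: swap(1,8), hi=7 ⇒ [6, 11, 19, 12, 3, 10, 15, 18, 22, 21, 13]
11>10: swap(1,7), hi=6 ⇒ [6, 18, 19, 12, 3, 10, 15, 11, 22, 21, 13]
18>10: swap(1,6), hi=5 ⇒ [6, 15, 19, 12, 3, 10, 18, 11, 22, 21, 13]
15>10: swap(1,5), hi=4 ⇒ [6, 10, 19, 12, 3, 15, 18, 11, 22, 21, 13]
10=10: mid=2
19>10: swap(2,4), hi=3 ⇒ [6, 10, 3, 12, 19, 15, 18, 11, 22, 21, 13]
3<10: swap(1,2), lo=2 mid=3 ⇒ [6, 3, 10, 12, 19, 15, 18, 11, 22, 21, 13]
12>10: swap(3,3), hi=2 ⇒ [6, 3, 10, 12, 19, 15, 18, 11, 22, 21, 13]
done. lo=2 hi=2; arr=[6, 3, 10, 12, 19, 15, 18, 11, 22, 21, 13]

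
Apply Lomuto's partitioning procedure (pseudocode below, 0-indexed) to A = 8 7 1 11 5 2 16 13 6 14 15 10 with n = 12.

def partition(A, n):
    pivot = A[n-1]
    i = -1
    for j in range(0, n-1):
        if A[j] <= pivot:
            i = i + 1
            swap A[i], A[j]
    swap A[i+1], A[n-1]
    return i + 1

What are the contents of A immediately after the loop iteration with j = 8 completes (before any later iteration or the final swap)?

pivot=10, i=-1
j=0: 8≤10, i=0, swap(0,0) ⇒ 8 7 1 11 5 2 16 13 6 14 15 10
j=1: 7≤10, i=1, swap(1,1) ⇒ 8 7 1 11 5 2 16 13 6 14 15 10
j=2: 1≤10, i=2, swap(2,2) ⇒ 8 7 1 11 5 2 16 13 6 14 15 10
j=3: 11>10, skip
j=4: 5≤10, i=3, swap(3,4) ⇒ 8 7 1 5 11 2 16 13 6 14 15 10
j=5: 2≤10, i=4, swap(4,5) ⇒ 8 7 1 5 2 11 16 13 6 14 15 10
j=6: 16>10, skip
j=7: 13>10, skip
j=8: 6≤10, i=5, swap(5,8) ⇒ 8 7 1 5 2 6 16 13 11 14 15 10
(after j=8) A = 8 7 1 5 2 6 16 13 11 14 15 10

8 7 1 5 2 6 16 13 11 14 15 10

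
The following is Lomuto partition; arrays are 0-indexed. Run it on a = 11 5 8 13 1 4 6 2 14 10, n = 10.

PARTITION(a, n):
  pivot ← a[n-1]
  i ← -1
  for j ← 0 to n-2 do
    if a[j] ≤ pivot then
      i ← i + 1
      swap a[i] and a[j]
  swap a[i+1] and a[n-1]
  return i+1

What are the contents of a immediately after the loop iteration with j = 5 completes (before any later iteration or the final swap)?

5 8 1 4 11 13 6 2 14 10

pivot=10, i=-1
j=0: 11>10, skip
j=1: 5≤10, i=0, swap(0,1) ⇒ 5 11 8 13 1 4 6 2 14 10
j=2: 8≤10, i=1, swap(1,2) ⇒ 5 8 11 13 1 4 6 2 14 10
j=3: 13>10, skip
j=4: 1≤10, i=2, swap(2,4) ⇒ 5 8 1 13 11 4 6 2 14 10
j=5: 4≤10, i=3, swap(3,5) ⇒ 5 8 1 4 11 13 6 2 14 10
(after j=5) a = 5 8 1 4 11 13 6 2 14 10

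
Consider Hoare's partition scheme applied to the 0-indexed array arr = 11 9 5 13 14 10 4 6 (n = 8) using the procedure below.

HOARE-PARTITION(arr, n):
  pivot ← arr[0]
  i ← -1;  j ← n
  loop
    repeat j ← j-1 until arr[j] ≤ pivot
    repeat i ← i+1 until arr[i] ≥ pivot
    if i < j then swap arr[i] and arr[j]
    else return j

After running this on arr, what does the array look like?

pivot=11
j stops at 7 (6), i stops at 0 (11); swap ⇒ 6 9 5 13 14 10 4 11
j stops at 6 (4), i stops at 3 (13); swap ⇒ 6 9 5 4 14 10 13 11
j stops at 5 (10), i stops at 4 (14); swap ⇒ 6 9 5 4 10 14 13 11
j stops at 4, i stops at 5; i≥j ⇒ return 4. arr=6 9 5 4 10 14 13 11

6 9 5 4 10 14 13 11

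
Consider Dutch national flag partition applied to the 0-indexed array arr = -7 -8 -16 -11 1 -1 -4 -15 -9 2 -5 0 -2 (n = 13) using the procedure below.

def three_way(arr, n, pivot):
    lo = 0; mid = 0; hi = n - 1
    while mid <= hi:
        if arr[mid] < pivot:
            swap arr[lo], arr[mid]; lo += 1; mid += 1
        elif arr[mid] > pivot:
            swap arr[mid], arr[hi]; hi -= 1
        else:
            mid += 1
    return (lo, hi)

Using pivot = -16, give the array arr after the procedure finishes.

-16 -8 -11 1 -1 -4 -15 -9 2 -5 0 -2 -7

lo=0 mid=0 hi=12
-7>-16: swap(0,12), hi=11 ⇒ -2 -8 -16 -11 1 -1 -4 -15 -9 2 -5 0 -7
-2>-16: swap(0,11), hi=10 ⇒ 0 -8 -16 -11 1 -1 -4 -15 -9 2 -5 -2 -7
0>-16: swap(0,10), hi=9 ⇒ -5 -8 -16 -11 1 -1 -4 -15 -9 2 0 -2 -7
-5>-16: swap(0,9), hi=8 ⇒ 2 -8 -16 -11 1 -1 -4 -15 -9 -5 0 -2 -7
2>-16: swap(0,8), hi=7 ⇒ -9 -8 -16 -11 1 -1 -4 -15 2 -5 0 -2 -7
-9>-16: swap(0,7), hi=6 ⇒ -15 -8 -16 -11 1 -1 -4 -9 2 -5 0 -2 -7
-15>-16: swap(0,6), hi=5 ⇒ -4 -8 -16 -11 1 -1 -15 -9 2 -5 0 -2 -7
-4>-16: swap(0,5), hi=4 ⇒ -1 -8 -16 -11 1 -4 -15 -9 2 -5 0 -2 -7
-1>-16: swap(0,4), hi=3 ⇒ 1 -8 -16 -11 -1 -4 -15 -9 2 -5 0 -2 -7
1>-16: swap(0,3), hi=2 ⇒ -11 -8 -16 1 -1 -4 -15 -9 2 -5 0 -2 -7
-11>-16: swap(0,2), hi=1 ⇒ -16 -8 -11 1 -1 -4 -15 -9 2 -5 0 -2 -7
-16=-16: mid=1
-8>-16: swap(1,1), hi=0 ⇒ -16 -8 -11 1 -1 -4 -15 -9 2 -5 0 -2 -7
done. lo=0 hi=0; arr=-16 -8 -11 1 -1 -4 -15 -9 2 -5 0 -2 -7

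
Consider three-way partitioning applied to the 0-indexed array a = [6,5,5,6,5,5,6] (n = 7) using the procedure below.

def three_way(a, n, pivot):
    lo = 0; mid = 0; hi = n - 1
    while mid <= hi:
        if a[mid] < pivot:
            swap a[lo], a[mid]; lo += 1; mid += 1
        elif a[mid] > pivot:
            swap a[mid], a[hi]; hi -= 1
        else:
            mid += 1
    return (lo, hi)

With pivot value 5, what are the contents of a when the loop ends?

pivot = 5; lo=0, mid=0, hi=6
a[mid]=6>5: swap a[0],a[6]; hi=5 → [6,5,5,6,5,5,6]
a[mid]=6>5: swap a[0],a[5]; hi=4 → [5,5,5,6,5,6,6]
a[mid]=5=5: mid=1
a[mid]=5=5: mid=2
a[mid]=5=5: mid=3
a[mid]=6>5: swap a[3],a[4]; hi=3 → [5,5,5,5,6,6,6]
a[mid]=5=5: mid=4
end: lo=0, hi=3; a = [5,5,5,5,6,6,6]

[5,5,5,5,6,6,6]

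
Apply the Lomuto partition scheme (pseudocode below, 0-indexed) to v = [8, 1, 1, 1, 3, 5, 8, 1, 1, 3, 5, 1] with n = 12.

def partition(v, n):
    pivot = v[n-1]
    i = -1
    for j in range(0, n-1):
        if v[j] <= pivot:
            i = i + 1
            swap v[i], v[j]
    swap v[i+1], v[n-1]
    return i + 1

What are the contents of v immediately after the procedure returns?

[1, 1, 1, 1, 1, 1, 8, 8, 3, 3, 5, 5]

pivot=1, i=-1
j=0: 8>1, skip
j=1: 1≤1, i=0, swap(0,1) ⇒ [1, 8, 1, 1, 3, 5, 8, 1, 1, 3, 5, 1]
j=2: 1≤1, i=1, swap(1,2) ⇒ [1, 1, 8, 1, 3, 5, 8, 1, 1, 3, 5, 1]
j=3: 1≤1, i=2, swap(2,3) ⇒ [1, 1, 1, 8, 3, 5, 8, 1, 1, 3, 5, 1]
j=4: 3>1, skip
j=5: 5>1, skip
j=6: 8>1, skip
j=7: 1≤1, i=3, swap(3,7) ⇒ [1, 1, 1, 1, 3, 5, 8, 8, 1, 3, 5, 1]
j=8: 1≤1, i=4, swap(4,8) ⇒ [1, 1, 1, 1, 1, 5, 8, 8, 3, 3, 5, 1]
j=9: 3>1, skip
j=10: 5>1, skip
swap(5,11) ⇒ [1, 1, 1, 1, 1, 1, 8, 8, 3, 3, 5, 5]; return 5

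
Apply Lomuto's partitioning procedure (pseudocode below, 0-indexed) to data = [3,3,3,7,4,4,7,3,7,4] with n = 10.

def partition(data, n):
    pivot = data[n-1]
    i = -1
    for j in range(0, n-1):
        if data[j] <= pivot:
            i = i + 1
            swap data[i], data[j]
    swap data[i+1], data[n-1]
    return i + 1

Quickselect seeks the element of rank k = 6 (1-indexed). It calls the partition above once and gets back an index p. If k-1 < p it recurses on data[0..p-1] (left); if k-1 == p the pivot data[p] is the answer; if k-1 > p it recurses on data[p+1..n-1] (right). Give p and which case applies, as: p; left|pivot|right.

pivot=4, i=-1
j=0: 3≤4, i=0, swap(0,0) ⇒ [3,3,3,7,4,4,7,3,7,4]
j=1: 3≤4, i=1, swap(1,1) ⇒ [3,3,3,7,4,4,7,3,7,4]
j=2: 3≤4, i=2, swap(2,2) ⇒ [3,3,3,7,4,4,7,3,7,4]
j=3: 7>4, skip
j=4: 4≤4, i=3, swap(3,4) ⇒ [3,3,3,4,7,4,7,3,7,4]
j=5: 4≤4, i=4, swap(4,5) ⇒ [3,3,3,4,4,7,7,3,7,4]
j=6: 7>4, skip
j=7: 3≤4, i=5, swap(5,7) ⇒ [3,3,3,4,4,3,7,7,7,4]
j=8: 7>4, skip
swap(6,9) ⇒ [3,3,3,4,4,3,4,7,7,7]; return 6
p = 6; k-1 = 5 < 6 ⇒ left

6; left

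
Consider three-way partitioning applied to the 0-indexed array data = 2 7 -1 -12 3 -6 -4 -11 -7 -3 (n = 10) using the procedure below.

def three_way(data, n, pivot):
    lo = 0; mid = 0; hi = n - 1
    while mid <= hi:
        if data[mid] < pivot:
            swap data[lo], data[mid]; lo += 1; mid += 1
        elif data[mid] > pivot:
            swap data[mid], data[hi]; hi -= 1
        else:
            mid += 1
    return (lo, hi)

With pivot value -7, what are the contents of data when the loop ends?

-11 -12 -7 3 -6 -4 -1 7 -3 2

pivot = -7; lo=0, mid=0, hi=9
data[mid]=2>-7: swap data[0],data[9]; hi=8 → -3 7 -1 -12 3 -6 -4 -11 -7 2
data[mid]=-3>-7: swap data[0],data[8]; hi=7 → -7 7 -1 -12 3 -6 -4 -11 -3 2
data[mid]=-7=-7: mid=1
data[mid]=7>-7: swap data[1],data[7]; hi=6 → -7 -11 -1 -12 3 -6 -4 7 -3 2
data[mid]=-11<-7: swap data[0],data[1]; lo=1,mid=2 → -11 -7 -1 -12 3 -6 -4 7 -3 2
data[mid]=-1>-7: swap data[2],data[6]; hi=5 → -11 -7 -4 -12 3 -6 -1 7 -3 2
data[mid]=-4>-7: swap data[2],data[5]; hi=4 → -11 -7 -6 -12 3 -4 -1 7 -3 2
data[mid]=-6>-7: swap data[2],data[4]; hi=3 → -11 -7 3 -12 -6 -4 -1 7 -3 2
data[mid]=3>-7: swap data[2],data[3]; hi=2 → -11 -7 -12 3 -6 -4 -1 7 -3 2
data[mid]=-12<-7: swap data[1],data[2]; lo=2,mid=3 → -11 -12 -7 3 -6 -4 -1 7 -3 2
end: lo=2, hi=2; data = -11 -12 -7 3 -6 -4 -1 7 -3 2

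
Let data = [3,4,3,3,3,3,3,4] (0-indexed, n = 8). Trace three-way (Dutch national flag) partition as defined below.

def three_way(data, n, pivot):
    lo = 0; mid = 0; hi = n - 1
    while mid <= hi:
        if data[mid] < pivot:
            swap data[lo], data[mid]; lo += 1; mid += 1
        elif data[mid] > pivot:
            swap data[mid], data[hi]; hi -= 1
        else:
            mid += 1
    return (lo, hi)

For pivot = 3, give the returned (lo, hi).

pivot = 3; lo=0, mid=0, hi=7
data[mid]=3=3: mid=1
data[mid]=4>3: swap data[1],data[7]; hi=6 → [3,4,3,3,3,3,3,4]
data[mid]=4>3: swap data[1],data[6]; hi=5 → [3,3,3,3,3,3,4,4]
data[mid]=3=3: mid=2
data[mid]=3=3: mid=3
data[mid]=3=3: mid=4
data[mid]=3=3: mid=5
data[mid]=3=3: mid=6
end: lo=0, hi=5; data = [3,3,3,3,3,3,4,4]

(0, 5)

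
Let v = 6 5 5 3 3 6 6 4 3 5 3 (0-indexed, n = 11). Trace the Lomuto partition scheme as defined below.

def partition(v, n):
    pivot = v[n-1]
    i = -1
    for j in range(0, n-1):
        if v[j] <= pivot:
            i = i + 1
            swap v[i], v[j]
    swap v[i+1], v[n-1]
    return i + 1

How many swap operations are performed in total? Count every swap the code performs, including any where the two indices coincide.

4

pivot = v[10] = 3; i = -1
j=0: v[0]=6 > 3 → no swap
j=1: v[1]=5 > 3 → no swap
j=2: v[2]=5 > 3 → no swap
j=3: v[3]=3 ≤ 3 → i=0, swap v[0],v[3] → 3 5 5 6 3 6 6 4 3 5 3
j=4: v[4]=3 ≤ 3 → i=1, swap v[1],v[4] → 3 3 5 6 5 6 6 4 3 5 3
j=5: v[5]=6 > 3 → no swap
j=6: v[6]=6 > 3 → no swap
j=7: v[7]=4 > 3 → no swap
j=8: v[8]=3 ≤ 3 → i=2, swap v[2],v[8] → 3 3 3 6 5 6 6 4 5 5 3
j=9: v[9]=5 > 3 → no swap
final swap v[3],v[10] → 3 3 3 3 5 6 6 4 5 5 6; return 3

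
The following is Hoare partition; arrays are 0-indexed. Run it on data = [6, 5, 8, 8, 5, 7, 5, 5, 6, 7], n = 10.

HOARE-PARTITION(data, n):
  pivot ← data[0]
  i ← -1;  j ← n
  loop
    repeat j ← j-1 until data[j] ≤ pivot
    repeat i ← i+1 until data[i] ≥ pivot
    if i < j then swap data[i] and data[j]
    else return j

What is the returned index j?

4

pivot = data[0] = 6; i = -1, j = 10
j→8 (data[8]=6≤6), i→0 (data[0]=6≥6); i<j, swap → [6, 5, 8, 8, 5, 7, 5, 5, 6, 7]
j→7 (data[7]=5≤6), i→2 (data[2]=8≥6); i<j, swap → [6, 5, 5, 8, 5, 7, 5, 8, 6, 7]
j→6 (data[6]=5≤6), i→3 (data[3]=8≥6); i<j, swap → [6, 5, 5, 5, 5, 7, 8, 8, 6, 7]
j→4, i→5; i≥j, return j=4. data = [6, 5, 5, 5, 5, 7, 8, 8, 6, 7]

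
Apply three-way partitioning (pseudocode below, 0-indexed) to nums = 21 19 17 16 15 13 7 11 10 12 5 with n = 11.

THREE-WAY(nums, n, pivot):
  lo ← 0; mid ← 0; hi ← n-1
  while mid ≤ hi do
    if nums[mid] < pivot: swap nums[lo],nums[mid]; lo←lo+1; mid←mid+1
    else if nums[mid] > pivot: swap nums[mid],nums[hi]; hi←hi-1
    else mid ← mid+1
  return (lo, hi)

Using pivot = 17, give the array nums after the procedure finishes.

lo=0 mid=0 hi=10
21>17: swap(0,10), hi=9 ⇒ 5 19 17 16 15 13 7 11 10 12 21
5<17: swap(0,0), lo=1 mid=1 ⇒ 5 19 17 16 15 13 7 11 10 12 21
19>17: swap(1,9), hi=8 ⇒ 5 12 17 16 15 13 7 11 10 19 21
12<17: swap(1,1), lo=2 mid=2 ⇒ 5 12 17 16 15 13 7 11 10 19 21
17=17: mid=3
16<17: swap(2,3), lo=3 mid=4 ⇒ 5 12 16 17 15 13 7 11 10 19 21
15<17: swap(3,4), lo=4 mid=5 ⇒ 5 12 16 15 17 13 7 11 10 19 21
13<17: swap(4,5), lo=5 mid=6 ⇒ 5 12 16 15 13 17 7 11 10 19 21
7<17: swap(5,6), lo=6 mid=7 ⇒ 5 12 16 15 13 7 17 11 10 19 21
11<17: swap(6,7), lo=7 mid=8 ⇒ 5 12 16 15 13 7 11 17 10 19 21
10<17: swap(7,8), lo=8 mid=9 ⇒ 5 12 16 15 13 7 11 10 17 19 21
done. lo=8 hi=8; nums=5 12 16 15 13 7 11 10 17 19 21

5 12 16 15 13 7 11 10 17 19 21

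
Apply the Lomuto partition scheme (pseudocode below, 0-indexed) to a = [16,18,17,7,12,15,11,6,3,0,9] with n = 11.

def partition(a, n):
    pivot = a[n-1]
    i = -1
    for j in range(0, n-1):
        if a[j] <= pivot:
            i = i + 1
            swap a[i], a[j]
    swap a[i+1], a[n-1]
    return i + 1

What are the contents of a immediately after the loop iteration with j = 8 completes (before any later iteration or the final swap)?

pivot = a[10] = 9; i = -1
j=0: a[0]=16 > 9 → no swap
j=1: a[1]=18 > 9 → no swap
j=2: a[2]=17 > 9 → no swap
j=3: a[3]=7 ≤ 9 → i=0, swap a[0],a[3] → [7,18,17,16,12,15,11,6,3,0,9]
j=4: a[4]=12 > 9 → no swap
j=5: a[5]=15 > 9 → no swap
j=6: a[6]=11 > 9 → no swap
j=7: a[7]=6 ≤ 9 → i=1, swap a[1],a[7] → [7,6,17,16,12,15,11,18,3,0,9]
j=8: a[8]=3 ≤ 9 → i=2, swap a[2],a[8] → [7,6,3,16,12,15,11,18,17,0,9]
(after j=8) a = [7,6,3,16,12,15,11,18,17,0,9]

[7,6,3,16,12,15,11,18,17,0,9]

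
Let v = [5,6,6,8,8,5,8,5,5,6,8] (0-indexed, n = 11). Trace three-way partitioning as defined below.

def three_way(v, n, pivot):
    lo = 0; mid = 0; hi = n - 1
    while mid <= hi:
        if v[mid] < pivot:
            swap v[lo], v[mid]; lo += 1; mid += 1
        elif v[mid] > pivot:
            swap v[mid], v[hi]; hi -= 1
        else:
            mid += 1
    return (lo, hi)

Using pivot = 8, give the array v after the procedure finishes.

lo=0 mid=0 hi=10
5<8: swap(0,0), lo=1 mid=1 ⇒ [5,6,6,8,8,5,8,5,5,6,8]
6<8: swap(1,1), lo=2 mid=2 ⇒ [5,6,6,8,8,5,8,5,5,6,8]
6<8: swap(2,2), lo=3 mid=3 ⇒ [5,6,6,8,8,5,8,5,5,6,8]
8=8: mid=4
8=8: mid=5
5<8: swap(3,5), lo=4 mid=6 ⇒ [5,6,6,5,8,8,8,5,5,6,8]
8=8: mid=7
5<8: swap(4,7), lo=5 mid=8 ⇒ [5,6,6,5,5,8,8,8,5,6,8]
5<8: swap(5,8), lo=6 mid=9 ⇒ [5,6,6,5,5,5,8,8,8,6,8]
6<8: swap(6,9), lo=7 mid=10 ⇒ [5,6,6,5,5,5,6,8,8,8,8]
8=8: mid=11
done. lo=7 hi=10; v=[5,6,6,5,5,5,6,8,8,8,8]

[5,6,6,5,5,5,6,8,8,8,8]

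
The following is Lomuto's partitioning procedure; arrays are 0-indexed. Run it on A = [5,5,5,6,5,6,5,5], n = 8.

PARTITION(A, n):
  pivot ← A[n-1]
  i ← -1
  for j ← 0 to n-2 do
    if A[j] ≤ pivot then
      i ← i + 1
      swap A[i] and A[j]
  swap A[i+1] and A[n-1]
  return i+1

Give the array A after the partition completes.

[5,5,5,5,5,5,6,6]

pivot=5, i=-1
j=0: 5≤5, i=0, swap(0,0) ⇒ [5,5,5,6,5,6,5,5]
j=1: 5≤5, i=1, swap(1,1) ⇒ [5,5,5,6,5,6,5,5]
j=2: 5≤5, i=2, swap(2,2) ⇒ [5,5,5,6,5,6,5,5]
j=3: 6>5, skip
j=4: 5≤5, i=3, swap(3,4) ⇒ [5,5,5,5,6,6,5,5]
j=5: 6>5, skip
j=6: 5≤5, i=4, swap(4,6) ⇒ [5,5,5,5,5,6,6,5]
swap(5,7) ⇒ [5,5,5,5,5,5,6,6]; return 5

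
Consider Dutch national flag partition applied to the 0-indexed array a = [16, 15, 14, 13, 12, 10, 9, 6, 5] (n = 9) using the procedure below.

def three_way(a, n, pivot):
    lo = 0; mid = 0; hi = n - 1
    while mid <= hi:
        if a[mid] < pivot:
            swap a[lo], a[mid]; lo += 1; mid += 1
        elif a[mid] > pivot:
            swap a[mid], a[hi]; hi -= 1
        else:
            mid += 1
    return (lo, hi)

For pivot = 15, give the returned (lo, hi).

(7, 7)

pivot = 15; lo=0, mid=0, hi=8
a[mid]=16>15: swap a[0],a[8]; hi=7 → [5, 15, 14, 13, 12, 10, 9, 6, 16]
a[mid]=5<15: swap a[0],a[0]; lo=1,mid=1 → [5, 15, 14, 13, 12, 10, 9, 6, 16]
a[mid]=15=15: mid=2
a[mid]=14<15: swap a[1],a[2]; lo=2,mid=3 → [5, 14, 15, 13, 12, 10, 9, 6, 16]
a[mid]=13<15: swap a[2],a[3]; lo=3,mid=4 → [5, 14, 13, 15, 12, 10, 9, 6, 16]
a[mid]=12<15: swap a[3],a[4]; lo=4,mid=5 → [5, 14, 13, 12, 15, 10, 9, 6, 16]
a[mid]=10<15: swap a[4],a[5]; lo=5,mid=6 → [5, 14, 13, 12, 10, 15, 9, 6, 16]
a[mid]=9<15: swap a[5],a[6]; lo=6,mid=7 → [5, 14, 13, 12, 10, 9, 15, 6, 16]
a[mid]=6<15: swap a[6],a[7]; lo=7,mid=8 → [5, 14, 13, 12, 10, 9, 6, 15, 16]
end: lo=7, hi=7; a = [5, 14, 13, 12, 10, 9, 6, 15, 16]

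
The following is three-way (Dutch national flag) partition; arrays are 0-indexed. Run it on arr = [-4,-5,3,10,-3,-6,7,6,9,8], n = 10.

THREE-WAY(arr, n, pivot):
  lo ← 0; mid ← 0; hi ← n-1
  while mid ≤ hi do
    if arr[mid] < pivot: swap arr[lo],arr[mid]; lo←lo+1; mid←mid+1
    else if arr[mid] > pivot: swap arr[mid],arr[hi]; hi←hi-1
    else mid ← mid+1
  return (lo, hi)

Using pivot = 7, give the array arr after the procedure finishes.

[-4,-5,3,6,-3,-6,7,9,8,10]

pivot = 7; lo=0, mid=0, hi=9
arr[mid]=-4<7: swap arr[0],arr[0]; lo=1,mid=1 → [-4,-5,3,10,-3,-6,7,6,9,8]
arr[mid]=-5<7: swap arr[1],arr[1]; lo=2,mid=2 → [-4,-5,3,10,-3,-6,7,6,9,8]
arr[mid]=3<7: swap arr[2],arr[2]; lo=3,mid=3 → [-4,-5,3,10,-3,-6,7,6,9,8]
arr[mid]=10>7: swap arr[3],arr[9]; hi=8 → [-4,-5,3,8,-3,-6,7,6,9,10]
arr[mid]=8>7: swap arr[3],arr[8]; hi=7 → [-4,-5,3,9,-3,-6,7,6,8,10]
arr[mid]=9>7: swap arr[3],arr[7]; hi=6 → [-4,-5,3,6,-3,-6,7,9,8,10]
arr[mid]=6<7: swap arr[3],arr[3]; lo=4,mid=4 → [-4,-5,3,6,-3,-6,7,9,8,10]
arr[mid]=-3<7: swap arr[4],arr[4]; lo=5,mid=5 → [-4,-5,3,6,-3,-6,7,9,8,10]
arr[mid]=-6<7: swap arr[5],arr[5]; lo=6,mid=6 → [-4,-5,3,6,-3,-6,7,9,8,10]
arr[mid]=7=7: mid=7
end: lo=6, hi=6; arr = [-4,-5,3,6,-3,-6,7,9,8,10]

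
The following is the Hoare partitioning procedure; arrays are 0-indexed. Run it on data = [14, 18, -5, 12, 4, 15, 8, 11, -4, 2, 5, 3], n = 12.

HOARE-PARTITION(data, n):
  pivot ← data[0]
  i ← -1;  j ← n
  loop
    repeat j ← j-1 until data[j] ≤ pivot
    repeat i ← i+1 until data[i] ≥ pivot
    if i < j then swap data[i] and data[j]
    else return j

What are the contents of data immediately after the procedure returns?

pivot = data[0] = 14; i = -1, j = 12
j→11 (data[11]=3≤14), i→0 (data[0]=14≥14); i<j, swap → [3, 18, -5, 12, 4, 15, 8, 11, -4, 2, 5, 14]
j→10 (data[10]=5≤14), i→1 (data[1]=18≥14); i<j, swap → [3, 5, -5, 12, 4, 15, 8, 11, -4, 2, 18, 14]
j→9 (data[9]=2≤14), i→5 (data[5]=15≥14); i<j, swap → [3, 5, -5, 12, 4, 2, 8, 11, -4, 15, 18, 14]
j→8, i→9; i≥j, return j=8. data = [3, 5, -5, 12, 4, 2, 8, 11, -4, 15, 18, 14]

[3, 5, -5, 12, 4, 2, 8, 11, -4, 15, 18, 14]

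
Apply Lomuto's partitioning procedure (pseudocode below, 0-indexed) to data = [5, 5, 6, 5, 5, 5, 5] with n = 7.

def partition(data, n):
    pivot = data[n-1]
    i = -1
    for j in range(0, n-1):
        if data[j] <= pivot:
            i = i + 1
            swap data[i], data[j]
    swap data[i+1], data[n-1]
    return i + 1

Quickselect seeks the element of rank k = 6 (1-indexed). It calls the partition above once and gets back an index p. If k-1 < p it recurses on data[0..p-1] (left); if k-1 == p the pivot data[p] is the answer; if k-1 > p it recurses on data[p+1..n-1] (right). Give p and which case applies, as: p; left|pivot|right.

5; pivot

pivot = data[6] = 5; i = -1
j=0: data[0]=5 ≤ 5 → i=0, swap data[0],data[0] (no change) → [5, 5, 6, 5, 5, 5, 5]
j=1: data[1]=5 ≤ 5 → i=1, swap data[1],data[1] (no change) → [5, 5, 6, 5, 5, 5, 5]
j=2: data[2]=6 > 5 → no swap
j=3: data[3]=5 ≤ 5 → i=2, swap data[2],data[3] → [5, 5, 5, 6, 5, 5, 5]
j=4: data[4]=5 ≤ 5 → i=3, swap data[3],data[4] → [5, 5, 5, 5, 6, 5, 5]
j=5: data[5]=5 ≤ 5 → i=4, swap data[4],data[5] → [5, 5, 5, 5, 5, 6, 5]
final swap data[5],data[6] → [5, 5, 5, 5, 5, 5, 6]; return 5
p = 5; k-1 = 5 == 5 ⇒ pivot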